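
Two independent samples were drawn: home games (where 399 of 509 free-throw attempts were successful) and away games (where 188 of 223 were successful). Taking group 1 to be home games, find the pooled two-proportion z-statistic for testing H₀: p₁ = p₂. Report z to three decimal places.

Sample proportions: p̂₁ = 399/509 = 0.78389 and p̂₂ = 188/223 = 0.84305.
Pooled p̂ = (399+188)/(509+223) = 587/732 = 0.80191.
SE = √[p̂(1−p̂)(1/n₁+1/n₂)] = √[0.80191·0.19809·(1/509+1/223)] ≈ 0.032006.
z = (p̂₁ − p̂₂)/SE = (0.78389 − 0.84305)/0.032006 = -0.05916/0.032006 = -1.848.

z = -1.848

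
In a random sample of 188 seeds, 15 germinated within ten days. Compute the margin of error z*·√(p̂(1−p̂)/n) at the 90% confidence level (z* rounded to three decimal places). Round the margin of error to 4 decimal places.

ME = 0.0325

The sample proportion is 15/188 = 0.07979.
Standard error of p̂: √(0.073421/188) = √0.000390538 = 0.019762.
The 90% critical value is z* = 1.645.
ME = 1.645·0.019762 = 0.0325.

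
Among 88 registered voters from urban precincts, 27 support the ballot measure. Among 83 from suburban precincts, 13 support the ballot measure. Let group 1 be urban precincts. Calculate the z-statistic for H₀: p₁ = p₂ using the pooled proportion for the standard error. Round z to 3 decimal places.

z = 2.319

p̂₁ = 27/88 = 0.30682, p̂₂ = 13/83 = 0.15663.
Pooling: p̂ = 40/171 = 0.23392.
Pooled SE = √[0.1792004·0.02341183] ≈ 0.064772.
z = (p̂₁ − p̂₂)/SE = (0.30682 − 0.15663)/0.064772 = 0.15019/0.064772 = 2.319.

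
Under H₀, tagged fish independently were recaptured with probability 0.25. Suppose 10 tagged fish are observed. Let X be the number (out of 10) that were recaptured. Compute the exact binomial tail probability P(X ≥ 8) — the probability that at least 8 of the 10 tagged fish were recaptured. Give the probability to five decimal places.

P = 0.00042

X ~ Binomial(n=10, p=0.25).
P(X ≥ 8) = C(10,8)·0.25^8·0.75^2 + C(10,9)·0.25^9·0.75^1 + C(10,10)·0.25^10·0.75^0.
= 0.000386 + 0.000029 + 0.000001 = 0.00042.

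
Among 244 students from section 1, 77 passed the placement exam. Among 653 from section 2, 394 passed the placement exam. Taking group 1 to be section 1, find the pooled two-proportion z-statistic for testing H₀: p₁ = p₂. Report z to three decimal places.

z = -7.681

p̂₁ = 77/244 = 0.31557, p̂₂ = 394/653 = 0.60337.
Pooled p̂ = (77+394)/(244+653) = 471/897 = 0.52508.
Pooled SE = √[0.2493708·0.00562975] ≈ 0.037469.
z = (p̂₁ − p̂₂)/SE = (0.31557 − 0.60337)/0.037469 = -0.28780/0.037469 = -7.681.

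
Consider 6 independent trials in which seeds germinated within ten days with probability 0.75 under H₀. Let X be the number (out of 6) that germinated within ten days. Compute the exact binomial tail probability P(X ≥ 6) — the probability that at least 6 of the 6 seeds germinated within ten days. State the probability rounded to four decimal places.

P = 0.1780

X ~ Binomial(n=6, p=0.75).
P(X ≥ 6) = C(6,6)·0.75^6·0.25^0.
= 0.177979 = 0.1780.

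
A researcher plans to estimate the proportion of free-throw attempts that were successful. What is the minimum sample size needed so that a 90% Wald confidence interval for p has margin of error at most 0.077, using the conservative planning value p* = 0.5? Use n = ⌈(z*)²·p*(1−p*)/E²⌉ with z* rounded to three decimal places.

n = 115

The 90% critical value is z* = 1.645.
p*(1−p*) = 0.2500.
Required n before rounding: 2.706025 × 0.2500 / 0.077² = 114.101.
Rounding up, n = 115.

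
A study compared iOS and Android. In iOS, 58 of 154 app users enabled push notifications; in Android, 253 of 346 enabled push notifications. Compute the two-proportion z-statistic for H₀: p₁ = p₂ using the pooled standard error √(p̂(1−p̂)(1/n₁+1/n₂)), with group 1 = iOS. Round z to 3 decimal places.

p̂₁ = 58/154 = 0.37662, p̂₂ = 253/346 = 0.73121.
Pooling: p̂ = 311/500 = 0.62200.
Pooled SE = √[0.2351160·0.00938368] ≈ 0.046971.
z = -0.35459/0.046971 = -7.549.

z = -7.549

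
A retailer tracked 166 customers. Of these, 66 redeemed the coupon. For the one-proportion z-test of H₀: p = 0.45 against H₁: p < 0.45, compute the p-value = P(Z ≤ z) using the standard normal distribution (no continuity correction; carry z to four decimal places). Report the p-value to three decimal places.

Sample proportion p̂ = 66/166 = 0.39759.
Under H₀, SE = √(p₀(1−p₀)/n) = √(0.45·0.55/166) = √0.001490964 = 0.038613.
Test statistic (full precision, shown to 4 dp): z = (66/166 − 0.45)/SE₀ ≈ -1.3573.
p-value = P(Z ≤ z) with z = -1.3573 → 0.087.

p-value = 0.087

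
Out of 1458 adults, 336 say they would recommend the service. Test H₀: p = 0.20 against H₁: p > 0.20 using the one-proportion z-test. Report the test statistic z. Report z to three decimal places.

The sample proportion is 336/1458 = 0.23045.
Under H₀, SE = √(p₀(1−p₀)/n) = √(0.20·0.80/1458) = √0.000109739 = 0.010476.
z = (p̂ − p₀)/SE = (0.23045 − 0.20)/0.010476 = 2.907.

z = 2.907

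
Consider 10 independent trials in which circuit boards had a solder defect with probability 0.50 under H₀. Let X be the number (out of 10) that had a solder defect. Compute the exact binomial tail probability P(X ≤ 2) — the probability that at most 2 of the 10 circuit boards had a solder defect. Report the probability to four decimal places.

P = 0.0547

X is binomial with n = 10 and p = 0.50.
P(X ≤ 2) = C(10,0)·0.50^0·0.50^10 + C(10,1)·0.50^1·0.50^9 + C(10,2)·0.50^2·0.50^8.
= 0.000977 + 0.009766 + 0.043945 = 0.0547.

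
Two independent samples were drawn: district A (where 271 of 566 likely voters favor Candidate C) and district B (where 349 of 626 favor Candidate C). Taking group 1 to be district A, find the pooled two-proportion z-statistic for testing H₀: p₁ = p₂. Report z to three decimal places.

Sample proportions: p̂₁ = 271/566 = 0.47880 and p̂₂ = 349/626 = 0.55751.
Pooled p̂ = (271+349)/(566+626) = 620/1192 = 0.52013.
Pooled SE = √[0.2495946·0.00336423] ≈ 0.028977.
z = (p̂₁ − p̂₂)/SE = (0.47880 − 0.55751)/0.028977 = -0.07871/0.028977 = -2.716.

z = -2.716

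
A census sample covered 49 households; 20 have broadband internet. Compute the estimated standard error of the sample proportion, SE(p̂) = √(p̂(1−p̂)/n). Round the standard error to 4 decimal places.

With x = 20 successes in n = 49, p̂ = 0.40816.
p̂(1−p̂) = 0.40816·0.59184 = 0.241565.
SE = √(0.241565/49) = 0.0702.

SE = 0.0702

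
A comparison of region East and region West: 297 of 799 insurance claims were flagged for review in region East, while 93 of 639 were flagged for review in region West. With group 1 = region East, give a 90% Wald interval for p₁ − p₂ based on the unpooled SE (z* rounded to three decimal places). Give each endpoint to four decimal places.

p̂₁ = 297/799 = 0.37171, p̂₂ = 93/639 = 0.14554; p̂₁ − p̂₂ = 0.22617.
SE = √(0.000292294 + 0.000194614) = √0.000486908 = 0.022066.
For 90% confidence, z* = 1.645. Margin = 1.645·0.022066 = 0.03630.
CI: 0.22617 ± 0.03630 = (0.1899, 0.2625).

(0.1899, 0.2625)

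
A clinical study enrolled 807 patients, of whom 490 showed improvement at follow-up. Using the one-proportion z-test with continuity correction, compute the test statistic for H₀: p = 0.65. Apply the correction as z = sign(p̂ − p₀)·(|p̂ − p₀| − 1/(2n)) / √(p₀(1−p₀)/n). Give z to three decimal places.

The sample proportion is 490/807 = 0.60719. p̂ − p₀ = -0.042813.
1/(2n) = 0.000620.
Corrected numerator: |-0.042813| − 0.000620 = 0.042193.
Under H₀, SE = √(p₀(1−p₀)/n) = √(0.65·0.35/807) = √0.000281908 = 0.016790.
z = (−)0.042193/0.016790 = -2.513.

z = -2.513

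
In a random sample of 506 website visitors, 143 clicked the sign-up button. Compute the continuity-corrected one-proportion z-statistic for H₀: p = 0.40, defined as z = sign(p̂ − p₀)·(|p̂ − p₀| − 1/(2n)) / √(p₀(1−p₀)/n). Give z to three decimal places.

z = -5.345

With x = 143 successes in n = 506, p̂ = 0.28261. p̂ − p₀ = -0.117391.
Continuity correction 1/(2n) = 1/1012 = 0.000988.
Corrected numerator: |-0.117391| − 0.000988 = 0.116403.
Under H₀, SE = √(p₀(1−p₀)/n) = √(0.40·0.60/506) = √0.000474308 = 0.021779.
z = (−)0.116403/0.021779 = -5.345.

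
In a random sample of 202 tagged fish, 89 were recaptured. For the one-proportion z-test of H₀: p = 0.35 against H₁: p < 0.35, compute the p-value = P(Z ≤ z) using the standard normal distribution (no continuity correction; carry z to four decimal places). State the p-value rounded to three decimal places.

p̂ = 89/202 = 0.44059.
SE₀ = √(0.35·0.65/202) = 0.033559.
z = (p̂ − p₀)/SE = (89/202 − 0.35)/0.033559 ≈ 2.6995.
p-value = P(Z ≤ z) with z = 2.6995 → 0.997.

p-value = 0.997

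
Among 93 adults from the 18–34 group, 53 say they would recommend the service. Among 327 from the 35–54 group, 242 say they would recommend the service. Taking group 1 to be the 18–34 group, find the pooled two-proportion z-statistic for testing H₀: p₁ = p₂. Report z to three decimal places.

Sample proportions: p̂₁ = 53/93 = 0.56989 and p̂₂ = 242/327 = 0.74006.
Pooling: p̂ = 295/420 = 0.70238.
Pooled SE = √[0.2090420·0.01381079] ≈ 0.053731.
z = (p̂₁ − p̂₂)/SE = (0.56989 − 0.74006)/0.053731 = -0.17017/0.053731 = -3.167.

z = -3.167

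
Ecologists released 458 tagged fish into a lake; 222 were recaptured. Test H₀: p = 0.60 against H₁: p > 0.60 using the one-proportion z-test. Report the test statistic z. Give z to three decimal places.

z = -5.036

Sample proportion p̂ = 222/458 = 0.48472.
Null standard error: √(0.60·0.40/458) = √0.000524017 = 0.022891.
z = (0.48472 − 0.60)/0.022891 = -0.11528/0.022891 = -5.036.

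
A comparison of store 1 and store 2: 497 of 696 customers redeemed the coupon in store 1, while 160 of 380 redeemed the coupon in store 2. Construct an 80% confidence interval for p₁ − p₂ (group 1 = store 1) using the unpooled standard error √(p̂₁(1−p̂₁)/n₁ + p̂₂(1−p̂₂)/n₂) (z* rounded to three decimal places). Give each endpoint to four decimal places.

p̂₁ = 497/696 = 0.71408, p̂₂ = 160/380 = 0.42105; p̂₁ − p̂₂ = 0.29303.
SE = √(0.000293347 + 0.000641493) = √0.000934840 = 0.030575.
z* = 1.282 at the 80% level. Margin = 1.282·0.030575 = 0.03920.
Interval: 0.29303 ± 0.03920 → (0.2538, 0.3322).

(0.2538, 0.3322)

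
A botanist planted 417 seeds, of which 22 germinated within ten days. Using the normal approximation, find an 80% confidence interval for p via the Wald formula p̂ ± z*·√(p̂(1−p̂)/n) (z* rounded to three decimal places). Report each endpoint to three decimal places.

Sample proportion p̂ = 22/417 = 0.05276.
SE = √(p̂(1−p̂)/n) = √(0.049974/417) = 0.010947.
For 80% confidence, z* = 1.282.
Margin = 1.282·0.010947 = 0.01403.
So the interval runs from 0.039 to 0.067.

(0.039, 0.067)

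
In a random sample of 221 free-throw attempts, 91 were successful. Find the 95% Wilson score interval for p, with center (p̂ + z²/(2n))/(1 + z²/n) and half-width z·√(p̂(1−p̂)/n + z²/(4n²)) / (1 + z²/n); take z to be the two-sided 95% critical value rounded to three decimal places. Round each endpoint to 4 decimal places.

(0.3489, 0.4776)

Here p̂ = 91/221 = 0.41176 and z = 1.960 (z² = 3.841600).
1 + z²/n = 1.017383.
Adjusted center: (0.41176 + z²/(2n))/1.017383 = 0.41327.
Radicand: p̂(1−p̂)/n + z²/(4n²) = 0.001095993 + 0.000019664 = 0.001115657.
Half-width = z·√(radicand)/denom = 1.960·0.033401/1.017383 = 0.06435.
Interval: 0.41327 ± 0.06435 → (0.3489, 0.4776).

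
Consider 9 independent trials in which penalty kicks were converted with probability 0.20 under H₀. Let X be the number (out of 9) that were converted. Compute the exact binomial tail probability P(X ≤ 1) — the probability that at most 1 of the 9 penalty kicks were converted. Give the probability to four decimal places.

P = 0.4362

X ~ Binomial(n=9, p=0.20).
P(X ≤ 1) = C(9,0)·0.20^0·0.80^9 + C(9,1)·0.20^1·0.80^8.
= 0.134218 + 0.301990 = 0.4362.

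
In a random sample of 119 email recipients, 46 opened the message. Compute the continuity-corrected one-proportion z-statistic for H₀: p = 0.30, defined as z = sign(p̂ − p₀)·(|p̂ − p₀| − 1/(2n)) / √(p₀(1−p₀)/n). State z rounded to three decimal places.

With x = 46 successes in n = 119, p̂ = 0.38655. p̂ − p₀ = 0.086555.
Continuity correction 1/(2n) = 1/238 = 0.004202.
Corrected numerator: |0.086555| − 0.004202 = 0.082353.
SE₀ = √(0.30·0.70/119) = 0.042008.
z = (+)0.082353/0.042008 = 1.960.

z = 1.960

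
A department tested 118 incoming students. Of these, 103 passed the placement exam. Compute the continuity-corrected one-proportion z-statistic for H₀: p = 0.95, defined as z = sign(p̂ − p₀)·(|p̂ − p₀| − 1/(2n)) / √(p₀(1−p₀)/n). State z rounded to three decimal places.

z = -3.633

Sample proportion p̂ = 103/118 = 0.87288. p̂ − p₀ = -0.077119.
Continuity correction 1/(2n) = 1/236 = 0.004237.
Corrected numerator: |-0.077119| − 0.004237 = 0.072882.
Under H₀, SE = √(p₀(1−p₀)/n) = √(0.95·0.05/118) = √0.000402542 = 0.020063.
z = −0.072882/0.020063 = -3.633.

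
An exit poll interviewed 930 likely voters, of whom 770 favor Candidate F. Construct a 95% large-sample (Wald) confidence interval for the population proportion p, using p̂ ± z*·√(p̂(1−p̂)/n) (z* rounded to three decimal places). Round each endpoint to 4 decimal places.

With x = 770 successes in n = 930, p̂ = 0.82796.
SE(p̂) = √(0.82796·0.17204/930) = 0.012376.
z* = 1.960 at the 95% level.
Margin of error: 1.960 × 0.012376 = 0.02426.
Interval: 0.82796 ± 0.02426 → (0.8037, 0.8522).

(0.8037, 0.8522)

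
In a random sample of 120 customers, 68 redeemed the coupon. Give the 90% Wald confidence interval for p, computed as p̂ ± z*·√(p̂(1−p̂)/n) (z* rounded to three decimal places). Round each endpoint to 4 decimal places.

p̂ = 68/120 = 0.56667.
SE(p̂) = √(0.56667·0.43333/120) = 0.045236.
The 90% critical value is z* = 1.645.
Margin of error: 1.645 × 0.045236 = 0.07441.
Interval: 0.56667 ± 0.07441 → (0.4923, 0.6411).

(0.4923, 0.6411)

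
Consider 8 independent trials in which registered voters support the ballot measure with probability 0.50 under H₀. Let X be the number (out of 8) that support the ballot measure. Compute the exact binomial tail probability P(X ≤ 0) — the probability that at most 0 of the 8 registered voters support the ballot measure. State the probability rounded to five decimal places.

X is binomial with n = 8 and p = 0.50.
P(X ≤ 0) = C(8,0)·0.50^0·0.50^8.
= 0.003906 = 0.00391.

P = 0.00391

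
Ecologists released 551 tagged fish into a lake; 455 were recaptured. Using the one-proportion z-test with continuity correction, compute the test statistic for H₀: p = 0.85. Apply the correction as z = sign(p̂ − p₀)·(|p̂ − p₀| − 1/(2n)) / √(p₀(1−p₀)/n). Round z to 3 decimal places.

z = -1.533

Sample proportion p̂ = 455/551 = 0.82577. p̂ − p₀ = -0.024229.
Continuity correction 1/(2n) = 1/1102 = 0.000907.
Corrected numerator: |-0.024229| − 0.000907 = 0.023322.
Null standard error: √(0.85·0.15/551) = √0.000231397 = 0.015212.
z = (−)0.023322/0.015212 = -1.533.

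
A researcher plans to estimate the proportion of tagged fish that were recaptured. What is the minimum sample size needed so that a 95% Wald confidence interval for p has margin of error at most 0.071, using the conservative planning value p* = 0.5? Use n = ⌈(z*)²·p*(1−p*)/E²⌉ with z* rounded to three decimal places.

n = 191

z* = 1.960 at the 95% level.
p*(1−p*) = 0.2500.
Required n before rounding: 3.841600 × 0.2500 / 0.071² = 190.518.
Rounding up, n = 191.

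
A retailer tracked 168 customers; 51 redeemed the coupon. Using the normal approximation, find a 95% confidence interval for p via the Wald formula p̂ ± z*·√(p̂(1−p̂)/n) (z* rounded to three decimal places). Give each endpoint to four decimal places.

(0.2340, 0.3731)

The sample proportion is 51/168 = 0.30357.
Standard error of p̂: √(0.211416/168) = √0.001258427 = 0.035474.
The 95% critical value is z* = 1.960.
Margin of error: 1.960 × 0.035474 = 0.06953.
So the interval runs from 0.2340 to 0.3731.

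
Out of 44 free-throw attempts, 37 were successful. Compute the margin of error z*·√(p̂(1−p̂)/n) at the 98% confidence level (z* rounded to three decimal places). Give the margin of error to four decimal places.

With x = 37 successes in n = 44, p̂ = 0.84091.
Standard error of p̂: √(0.133781/44) = √0.003040477 = 0.055141.
z* = 2.326 at the 98% level.
Margin of error = z*·SE = 2.326 × 0.055141 = 0.1283.

ME = 0.1283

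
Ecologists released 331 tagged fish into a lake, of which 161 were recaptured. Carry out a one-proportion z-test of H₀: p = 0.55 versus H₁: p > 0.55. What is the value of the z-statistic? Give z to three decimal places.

p̂ = 161/331 = 0.48640.
SE₀ = √(0.55·0.45/331) = 0.027345.
Test statistic: z = -0.06360/0.027345 = -2.326.

z = -2.326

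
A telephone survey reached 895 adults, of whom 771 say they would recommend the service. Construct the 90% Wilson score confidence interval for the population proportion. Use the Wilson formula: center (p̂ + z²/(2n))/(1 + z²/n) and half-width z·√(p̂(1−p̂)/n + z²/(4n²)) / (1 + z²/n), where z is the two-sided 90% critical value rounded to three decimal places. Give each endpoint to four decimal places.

(0.8414, 0.8794)

p̂ = 771/895 = 0.86145; z = 1.645, so z² = 2.706025.
Denominator 1 + z²/n = 1 + 2.706025/895 = 1.003023.
Adjusted center: (0.86145 + z²/(2n))/1.003023 = 0.86036.
Radicand: p̂(1−p̂)/n + z²/(4n²) = 0.000133354 + 0.000000845 = 0.000134199.
Half-width = z·√(radicand)/denom = 1.645·0.011584/1.003023 = 0.01900.
Interval: 0.86036 ± 0.01900 → (0.8414, 0.8794).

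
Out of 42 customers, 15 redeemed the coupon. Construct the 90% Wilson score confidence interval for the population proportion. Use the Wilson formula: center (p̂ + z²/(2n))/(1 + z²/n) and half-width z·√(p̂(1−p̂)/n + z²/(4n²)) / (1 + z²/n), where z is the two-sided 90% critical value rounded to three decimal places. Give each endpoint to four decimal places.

Here p̂ = 15/42 = 0.35714 and z = 1.645 (z² = 2.706025).
Denominator 1 + z²/n = 1 + 2.706025/42 = 1.064429.
Center = (0.35714 + 0.032215)/1.064429 = 0.36579.
Radicand: p̂(1−p̂)/n + z²/(4n²) = 0.005466472 + 0.000383507 = 0.005849979.
Half-width = z·√(radicand)/denom = 1.645·0.076485/1.064429 = 0.11820.
So the interval runs from 0.2476 to 0.4840.

(0.2476, 0.4840)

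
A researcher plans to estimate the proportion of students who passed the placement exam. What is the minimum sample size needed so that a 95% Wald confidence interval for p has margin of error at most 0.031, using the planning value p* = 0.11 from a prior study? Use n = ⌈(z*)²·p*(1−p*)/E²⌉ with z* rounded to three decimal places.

n = 392

z* = 1.960 at the 95% level.
p*(1−p*) = 0.11·0.89 = 0.0979.
(z*)²·p*(1−p*)/E² = 3.841600·0.0979/0.000961 = 391.356.
⌈391.356⌉ = 392.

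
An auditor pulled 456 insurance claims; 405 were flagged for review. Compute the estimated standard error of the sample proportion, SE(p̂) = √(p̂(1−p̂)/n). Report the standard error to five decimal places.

The sample proportion is 405/456 = 0.88816.
p̂(1−p̂) = 0.099332.
Dividing by n and taking the root: √0.000217833 = 0.01476.

SE = 0.01476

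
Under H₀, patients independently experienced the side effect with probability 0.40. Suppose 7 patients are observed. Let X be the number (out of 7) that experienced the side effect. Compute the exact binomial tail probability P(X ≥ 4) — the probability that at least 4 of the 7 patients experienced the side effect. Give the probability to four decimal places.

P = 0.2898

X ~ Binomial(n=7, p=0.40).
P(X ≥ 4) = C(7,4)·0.40^4·0.60^3 + C(7,5)·0.40^5·0.60^2 + C(7,6)·0.40^6·0.60^1 + C(7,7)·0.40^7·0.60^0.
= 0.193536 + 0.077414 + 0.017203 + 0.001638 = 0.2898.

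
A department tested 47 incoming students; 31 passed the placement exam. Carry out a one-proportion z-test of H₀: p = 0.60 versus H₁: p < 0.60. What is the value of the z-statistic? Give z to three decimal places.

z = 0.834

Sample proportion p̂ = 31/47 = 0.65957.
Null standard error: √(0.60·0.40/47) = √0.005106383 = 0.071459.
z = (p̂ − p₀)/SE = (0.65957 − 0.60)/0.071459 = 0.834.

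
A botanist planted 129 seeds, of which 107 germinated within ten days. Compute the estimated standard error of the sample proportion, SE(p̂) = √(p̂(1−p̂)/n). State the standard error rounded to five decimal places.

SE = 0.03311

p̂ = 107/129 = 0.82946.
p̂(1−p̂) = 0.141456.
SE = √(0.141456/129) = √0.001096558 = 0.03311.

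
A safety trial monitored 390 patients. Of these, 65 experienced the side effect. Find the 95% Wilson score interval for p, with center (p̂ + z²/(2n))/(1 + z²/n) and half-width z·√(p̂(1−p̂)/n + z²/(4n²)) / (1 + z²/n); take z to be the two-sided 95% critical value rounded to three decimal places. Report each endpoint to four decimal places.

(0.1330, 0.2069)

Here p̂ = 65/390 = 0.16667 and z = 1.960 (z² = 3.841600).
Denominator 1 + z²/n = 1 + 3.841600/390 = 1.009850.
Adjusted center: (0.16667 + z²/(2n))/1.009850 = 0.16992.
Radicand: p̂(1−p̂)/n + z²/(4n²) = 0.000356125 + 0.000006314 = 0.000362439.
Half-width = z·√(radicand)/denom = 1.960·0.019038/1.009850 = 0.03695.
CI: 0.16992 ± 0.03695 = (0.1330, 0.2069).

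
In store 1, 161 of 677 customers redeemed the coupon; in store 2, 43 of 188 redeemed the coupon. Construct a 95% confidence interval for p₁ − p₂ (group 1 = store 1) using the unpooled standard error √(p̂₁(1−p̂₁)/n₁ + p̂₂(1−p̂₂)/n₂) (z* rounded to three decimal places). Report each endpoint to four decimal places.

(-0.0590, 0.0772)

p̂₁ = 0.23781, p̂₂ = 0.22872, so the observed difference is 0.00909.
Unpooled SE = √(p̂₁(1−p̂₁)/n₁ + p̂₂(1−p̂₂)/n₂) = √(0.000267738 + 0.000938346) = 0.034729.
z* = 1.960 at the 95% level. Margin of error = 0.06807.
Interval: 0.00909 ± 0.06807 → (-0.0590, 0.0772).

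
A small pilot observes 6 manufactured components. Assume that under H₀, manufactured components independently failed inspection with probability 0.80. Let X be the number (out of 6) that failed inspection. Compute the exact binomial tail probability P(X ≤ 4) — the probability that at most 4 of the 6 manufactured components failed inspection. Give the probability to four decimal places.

P = 0.3446

X is binomial with n = 6 and p = 0.80.
P(X ≤ 4) = Σ_{j=0}^{4} C(6,j)·0.80^j·0.20^{6−j}.
= 0.000064 + 0.001536 + 0.015360 + 0.081920 + 0.245760 = 0.3446.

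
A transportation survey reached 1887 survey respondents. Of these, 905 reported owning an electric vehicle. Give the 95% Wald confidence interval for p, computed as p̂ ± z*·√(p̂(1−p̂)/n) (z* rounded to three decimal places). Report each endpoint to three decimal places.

(0.457, 0.502)

Sample proportion p̂ = 905/1887 = 0.47960.
Standard error of p̂: √(0.249584/1887) = √0.000132265 = 0.011501.
The 95% critical value is z* = 1.960.
Margin of error: 1.960 × 0.011501 = 0.02254.
Interval: 0.47960 ± 0.02254 → (0.457, 0.502).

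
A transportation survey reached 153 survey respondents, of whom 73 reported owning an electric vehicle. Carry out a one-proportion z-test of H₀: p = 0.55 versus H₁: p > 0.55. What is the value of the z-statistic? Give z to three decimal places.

p̂ = 73/153 = 0.47712.
Null standard error: √(0.55·0.45/153) = √0.001617647 = 0.040220.
Test statistic: z = -0.07288/0.040220 = -1.812.

z = -1.812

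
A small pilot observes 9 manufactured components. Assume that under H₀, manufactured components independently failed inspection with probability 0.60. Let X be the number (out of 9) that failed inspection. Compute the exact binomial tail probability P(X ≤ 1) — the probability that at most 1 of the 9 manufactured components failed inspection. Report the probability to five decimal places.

P = 0.00380

X is binomial with n = 9 and p = 0.60.
P(X ≤ 1) = C(9,0)·0.60^0·0.40^9 + C(9,1)·0.60^1·0.40^8.
= 0.000262 + 0.003539 = 0.00380.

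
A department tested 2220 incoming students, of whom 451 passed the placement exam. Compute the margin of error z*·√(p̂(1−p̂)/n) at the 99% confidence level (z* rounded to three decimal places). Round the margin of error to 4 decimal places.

Sample proportion p̂ = 451/2220 = 0.20315.
Standard error of p̂: √(0.161882/2220) = √0.000072920 = 0.008539.
For 99% confidence, z* = 2.576.
So ME = 0.0220.

ME = 0.0220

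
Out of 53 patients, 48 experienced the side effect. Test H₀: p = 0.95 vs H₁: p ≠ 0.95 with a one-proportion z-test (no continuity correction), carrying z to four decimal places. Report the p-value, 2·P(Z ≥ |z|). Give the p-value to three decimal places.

p̂ = 48/53 = 0.90566.
Under H₀, SE = √(p₀(1−p₀)/n) = √(0.95·0.05/53) = √0.000896226 = 0.029937.
Test statistic (full precision, shown to 4 dp): z = (48/53 − 0.95)/SE₀ ≈ -1.4811.
p-value = 2·P(Z ≥ |z|) with z = -1.4811 → 0.139.

p-value = 0.139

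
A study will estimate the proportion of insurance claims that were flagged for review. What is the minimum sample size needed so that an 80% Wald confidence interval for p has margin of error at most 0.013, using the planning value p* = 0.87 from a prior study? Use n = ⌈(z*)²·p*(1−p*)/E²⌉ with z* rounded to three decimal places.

n = 1100

For 80% confidence, z* = 1.282.
p*(1−p*) = 0.87·0.13 = 0.1131.
(z*)²·p*(1−p*)/E² = 1.643524·0.1131/0.000169 = 1099.897.
⌈1099.897⌉ = 1100.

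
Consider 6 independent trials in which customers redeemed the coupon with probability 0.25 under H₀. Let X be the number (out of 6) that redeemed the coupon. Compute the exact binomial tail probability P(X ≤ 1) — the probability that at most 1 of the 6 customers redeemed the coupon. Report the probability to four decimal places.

X is binomial with n = 6 and p = 0.25.
P(X ≤ 1) = C(6,0)·0.25^0·0.75^6 + C(6,1)·0.25^1·0.75^5.
= 0.177979 + 0.355957 = 0.5339.

P = 0.5339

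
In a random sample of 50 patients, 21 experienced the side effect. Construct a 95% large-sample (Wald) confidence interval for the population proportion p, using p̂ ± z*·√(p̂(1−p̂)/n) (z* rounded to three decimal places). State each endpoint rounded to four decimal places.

(0.2832, 0.5568)

p̂ = 21/50 = 0.42000.
SE(p̂) = √(0.42000·0.58000/50) = 0.069800.
For 95% confidence, z* = 1.960.
Margin = 1.960·0.069800 = 0.13681.
Interval: 0.42000 ± 0.13681 → (0.2832, 0.5568).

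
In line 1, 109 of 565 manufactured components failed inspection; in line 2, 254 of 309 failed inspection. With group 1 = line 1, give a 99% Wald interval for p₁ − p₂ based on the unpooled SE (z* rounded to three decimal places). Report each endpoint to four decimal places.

(-0.6996, -0.5586)

p̂₁ = 0.19292, p̂₂ = 0.82201, so the observed difference is -0.62909.
SE = √(0.000275579 + 0.000473501) = √0.000749080 = 0.027369.
The 99% critical value is z* = 2.576. Margin of error = 0.07050.
CI: -0.62909 ± 0.07050 = (-0.6996, -0.5586).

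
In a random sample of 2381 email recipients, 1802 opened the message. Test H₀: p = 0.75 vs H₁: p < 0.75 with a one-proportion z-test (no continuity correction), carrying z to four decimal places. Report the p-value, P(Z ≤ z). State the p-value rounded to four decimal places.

With x = 1802 successes in n = 2381, p̂ = 0.75682.
Under H₀, SE = √(p₀(1−p₀)/n) = √(0.75·0.25/2381) = √0.000078748 = 0.008874.
Test statistic (full precision, shown to 4 dp): z = (1802/2381 − 0.75)/SE₀ ≈ 0.7691.
p-value = P(Z ≤ z) with z = 0.7691 → 0.7791.

p-value = 0.7791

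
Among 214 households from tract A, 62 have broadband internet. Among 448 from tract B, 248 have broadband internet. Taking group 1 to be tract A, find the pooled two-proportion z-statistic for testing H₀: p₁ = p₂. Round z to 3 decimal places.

z = -6.363

Sample proportions: p̂₁ = 62/214 = 0.28972 and p̂₂ = 248/448 = 0.55357.
Pooling: p̂ = 310/662 = 0.46828.
Pooled SE = √[0.2489937·0.00690504] ≈ 0.041465.
z = (p̂₁ − p̂₂)/SE = (0.28972 − 0.55357)/0.041465 = -0.26385/0.041465 = -6.363.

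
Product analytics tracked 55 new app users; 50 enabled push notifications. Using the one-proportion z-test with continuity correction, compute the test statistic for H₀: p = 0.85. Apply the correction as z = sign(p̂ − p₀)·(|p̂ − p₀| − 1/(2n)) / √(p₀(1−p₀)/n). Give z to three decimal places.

z = 1.038

p̂ = 50/55 = 0.90909. p̂ − p₀ = 0.059091.
Continuity correction 1/(2n) = 1/110 = 0.009091.
Corrected numerator: |0.059091| − 0.009091 = 0.050000.
Under H₀, SE = √(p₀(1−p₀)/n) = √(0.85·0.15/55) = √0.002318182 = 0.048148.
z = (+)0.050000/0.048148 = 1.038.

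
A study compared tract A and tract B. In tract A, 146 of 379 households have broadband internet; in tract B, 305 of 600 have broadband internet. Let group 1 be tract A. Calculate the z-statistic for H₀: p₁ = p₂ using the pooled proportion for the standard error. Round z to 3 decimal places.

z = -3.764

Sample proportions: p̂₁ = 146/379 = 0.38522 and p̂₂ = 305/600 = 0.50833.
Pooling: p̂ = 451/979 = 0.46067.
SE = √[p̂(1−p̂)(1/n₁+1/n₂)] = √[0.46067·0.53933·(1/379+1/600)] ≈ 0.032705.
z = (p̂₁ − p̂₂)/SE = (0.38522 − 0.50833)/0.032705 = -0.12311/0.032705 = -3.764.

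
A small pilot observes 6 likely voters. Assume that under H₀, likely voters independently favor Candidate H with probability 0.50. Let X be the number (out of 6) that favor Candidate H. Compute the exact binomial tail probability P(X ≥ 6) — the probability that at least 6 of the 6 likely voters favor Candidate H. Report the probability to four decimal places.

P = 0.0156

X ~ Binomial(n=6, p=0.50).
P(X ≥ 6) = C(6,6)·0.50^6·0.50^0.
= 0.015625 = 0.0156.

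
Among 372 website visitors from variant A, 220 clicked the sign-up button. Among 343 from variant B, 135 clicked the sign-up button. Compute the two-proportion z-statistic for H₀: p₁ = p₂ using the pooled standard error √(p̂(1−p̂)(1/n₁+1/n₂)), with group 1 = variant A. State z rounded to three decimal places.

Sample proportions: p̂₁ = 220/372 = 0.59140 and p̂₂ = 135/343 = 0.39359.
Pooled p̂ = (220+135)/(372+343) = 355/715 = 0.49650.
SE = √[p̂(1−p̂)(1/n₁+1/n₂)] = √[0.49650·0.50350·(1/372+1/343)] ≈ 0.037428.
z = (p̂₁ − p̂₂)/SE = (0.59140 − 0.39359)/0.037428 = 0.19781/0.037428 = 5.285.

z = 5.285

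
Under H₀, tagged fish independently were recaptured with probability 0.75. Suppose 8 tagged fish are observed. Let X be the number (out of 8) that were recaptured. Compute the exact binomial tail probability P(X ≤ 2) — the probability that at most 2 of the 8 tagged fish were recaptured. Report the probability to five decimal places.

P = 0.00423

X ~ Binomial(n=8, p=0.75).
P(X ≤ 2) = C(8,0)·0.75^0·0.25^8 + C(8,1)·0.75^1·0.25^7 + C(8,2)·0.75^2·0.25^6.
= 0.000015 + 0.000366 + 0.003845 = 0.00423.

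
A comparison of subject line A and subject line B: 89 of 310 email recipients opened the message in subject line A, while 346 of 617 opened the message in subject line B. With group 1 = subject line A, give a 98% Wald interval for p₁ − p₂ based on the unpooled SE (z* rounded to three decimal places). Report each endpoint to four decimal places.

p̂₁ = 89/310 = 0.28710, p̂₂ = 346/617 = 0.56078; p̂₁ − p̂₂ = -0.27368.
Unpooled SE = √(p̂₁(1−p̂₁)/n₁ + p̂₂(1−p̂₂)/n₂) = √(0.000660233 + 0.000399199) = 0.032549.
For 98% confidence, z* = 2.326. Margin of error = 0.07571.
So the interval runs from -0.3494 to -0.1980.

(-0.3494, -0.1980)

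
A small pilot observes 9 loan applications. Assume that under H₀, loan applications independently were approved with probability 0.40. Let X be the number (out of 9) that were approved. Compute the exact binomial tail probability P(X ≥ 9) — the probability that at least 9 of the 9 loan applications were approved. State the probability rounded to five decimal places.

X is binomial with n = 9 and p = 0.40.
P(X ≥ 9) = C(9,9)·0.40^9·0.60^0.
= 0.000262 = 0.00026.

P = 0.00026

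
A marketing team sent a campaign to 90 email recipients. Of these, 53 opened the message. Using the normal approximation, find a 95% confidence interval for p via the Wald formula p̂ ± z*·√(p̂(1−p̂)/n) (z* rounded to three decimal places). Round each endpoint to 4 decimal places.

The sample proportion is 53/90 = 0.58889.
SE = √(p̂(1−p̂)/n) = √(0.242099/90) = 0.051865.
The 95% critical value is z* = 1.960.
Margin = 1.960·0.051865 = 0.10166.
CI: 0.58889 ± 0.10166 = (0.4872, 0.6905).

(0.4872, 0.6905)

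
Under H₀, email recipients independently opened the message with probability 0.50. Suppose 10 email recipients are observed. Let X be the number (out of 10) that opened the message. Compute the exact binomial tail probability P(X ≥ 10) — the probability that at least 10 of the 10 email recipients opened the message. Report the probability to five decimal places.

X ~ Binomial(n=10, p=0.50).
P(X ≥ 10) = C(10,10)·0.50^10·0.50^0.
= 0.000977 = 0.00098.

P = 0.00098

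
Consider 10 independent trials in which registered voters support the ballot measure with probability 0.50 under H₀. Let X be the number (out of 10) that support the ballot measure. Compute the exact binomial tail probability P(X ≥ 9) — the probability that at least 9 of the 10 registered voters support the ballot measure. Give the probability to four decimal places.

P = 0.0107

X is binomial with n = 10 and p = 0.50.
P(X ≥ 9) = C(10,9)·0.50^9·0.50^1 + C(10,10)·0.50^10·0.50^0.
= 0.009766 + 0.000977 = 0.0107.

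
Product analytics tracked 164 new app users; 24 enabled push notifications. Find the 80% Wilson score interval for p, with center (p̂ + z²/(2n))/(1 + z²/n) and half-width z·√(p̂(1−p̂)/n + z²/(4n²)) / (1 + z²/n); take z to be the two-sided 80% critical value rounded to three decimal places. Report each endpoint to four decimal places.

p̂ = 24/164 = 0.14634; z = 1.282, so z² = 1.643524.
Denominator 1 + z²/n = 1 + 1.643524/164 = 1.010021.
Adjusted center: (0.14634 + z²/(2n))/1.010021 = 0.14985.
Radicand: p̂(1−p̂)/n + z²/(4n²) = 0.000761742 + 0.000015277 = 0.000777019.
Half-width = z·√(radicand)/denom = 1.282·0.027875/1.010021 = 0.03538.
So the interval runs from 0.1145 to 0.1852.

(0.1145, 0.1852)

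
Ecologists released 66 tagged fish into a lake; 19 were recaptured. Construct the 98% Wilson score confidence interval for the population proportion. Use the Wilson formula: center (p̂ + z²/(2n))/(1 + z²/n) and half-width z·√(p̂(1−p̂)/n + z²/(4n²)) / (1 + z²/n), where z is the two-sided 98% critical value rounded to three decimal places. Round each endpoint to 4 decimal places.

Here p̂ = 19/66 = 0.28788 and z = 2.326 (z² = 5.410276).
Denominator 1 + z²/n = 1 + 5.410276/66 = 1.081974.
Center = (0.28788 + 0.040987)/1.081974 = 0.30395.
Radicand: p̂(1−p̂)/n + z²/(4n²) = 0.003106130 + 0.000310507 = 0.003416637.
Half-width = 2.326·√0.003416637/1.081974 = 0.12566.
So the interval runs from 0.1783 to 0.4296.

(0.1783, 0.4296)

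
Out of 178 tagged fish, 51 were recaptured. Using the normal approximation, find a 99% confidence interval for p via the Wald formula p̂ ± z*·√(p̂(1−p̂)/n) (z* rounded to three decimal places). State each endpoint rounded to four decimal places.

(0.1992, 0.3738)

Sample proportion p̂ = 51/178 = 0.28652.
SE(p̂) = √(0.28652·0.71348/178) = 0.033889.
For 99% confidence, z* = 2.576.
Margin of error: 2.576 × 0.033889 = 0.08730.
So the interval runs from 0.1992 to 0.3738.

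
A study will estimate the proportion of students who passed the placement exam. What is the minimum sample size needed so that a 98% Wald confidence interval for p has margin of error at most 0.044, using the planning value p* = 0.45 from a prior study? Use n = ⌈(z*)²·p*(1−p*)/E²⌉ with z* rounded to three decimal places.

For 98% confidence, z* = 2.326.
p*(1−p*) = 0.2475.
Required n before rounding: 5.410276 × 0.2475 / 0.044² = 691.655.
⌈691.655⌉ = 692.

n = 692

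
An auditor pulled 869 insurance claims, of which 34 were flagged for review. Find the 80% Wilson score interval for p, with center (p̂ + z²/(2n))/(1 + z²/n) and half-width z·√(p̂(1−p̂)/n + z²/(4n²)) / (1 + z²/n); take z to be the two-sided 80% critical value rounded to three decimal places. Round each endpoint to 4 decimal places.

(0.0315, 0.0485)

p̂ = 34/869 = 0.03913; z = 1.282, so z² = 1.643524.
1 + z²/n = 1.001891.
Center = (0.03913 + 0.000946)/1.001891 = 0.04000.
Radicand: p̂(1−p̂)/n + z²/(4n²) = 0.000043262 + 0.000000544 = 0.000043806.
Half-width = 1.282·√0.000043806/1.001891 = 0.00847.
Interval: 0.04000 ± 0.00847 → (0.0315, 0.0485).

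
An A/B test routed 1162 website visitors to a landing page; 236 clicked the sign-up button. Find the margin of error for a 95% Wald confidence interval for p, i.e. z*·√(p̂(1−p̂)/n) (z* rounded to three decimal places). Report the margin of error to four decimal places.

The sample proportion is 236/1162 = 0.20310.
SE(p̂) = √(0.20310·0.79690/1162) = 0.011802.
The 95% critical value is z* = 1.960.
ME = 1.960·0.011802 = 0.0231.

ME = 0.0231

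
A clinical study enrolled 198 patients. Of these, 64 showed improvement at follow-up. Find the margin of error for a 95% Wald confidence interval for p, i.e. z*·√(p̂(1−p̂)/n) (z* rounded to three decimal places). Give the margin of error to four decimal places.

p̂ = 64/198 = 0.32323.
SE = √(p̂(1−p̂)/n) = √(0.218753/198) = 0.033239.
The 95% critical value is z* = 1.960.
So ME = 0.0651.

ME = 0.0651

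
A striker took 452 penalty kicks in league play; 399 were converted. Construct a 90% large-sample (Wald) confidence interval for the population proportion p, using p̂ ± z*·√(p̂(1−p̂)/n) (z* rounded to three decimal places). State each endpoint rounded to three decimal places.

Sample proportion p̂ = 399/452 = 0.88274.
SE(p̂) = √(0.88274·0.11726/452) = 0.015133.
For 90% confidence, z* = 1.645.
Margin of error: 1.645 × 0.015133 = 0.02489.
CI: 0.88274 ± 0.02489 = (0.858, 0.908).

(0.858, 0.908)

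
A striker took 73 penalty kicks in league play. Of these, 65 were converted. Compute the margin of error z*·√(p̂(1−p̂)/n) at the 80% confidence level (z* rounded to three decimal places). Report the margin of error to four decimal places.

With x = 65 successes in n = 73, p̂ = 0.89041.
Standard error of p̂: √(0.097579/73) = √0.001336703 = 0.036561.
For 80% confidence, z* = 1.282.
So ME = 0.0469.

ME = 0.0469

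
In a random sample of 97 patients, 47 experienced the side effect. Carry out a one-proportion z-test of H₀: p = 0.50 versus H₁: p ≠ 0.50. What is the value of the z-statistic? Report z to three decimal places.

z = -0.305

The sample proportion is 47/97 = 0.48454.
Null standard error: √(0.50·0.50/97) = √0.002577320 = 0.050767.
z = (p̂ − p₀)/SE = (0.48454 − 0.50)/0.050767 = -0.305.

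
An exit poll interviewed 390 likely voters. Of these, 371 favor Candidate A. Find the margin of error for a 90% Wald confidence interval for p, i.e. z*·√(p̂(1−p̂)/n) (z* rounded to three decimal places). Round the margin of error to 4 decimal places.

Sample proportion p̂ = 371/390 = 0.95128.
SE = √(p̂(1−p̂)/n) = √(0.046345/390) = 0.010901.
For 90% confidence, z* = 1.645.
So ME = 0.0179.

ME = 0.0179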